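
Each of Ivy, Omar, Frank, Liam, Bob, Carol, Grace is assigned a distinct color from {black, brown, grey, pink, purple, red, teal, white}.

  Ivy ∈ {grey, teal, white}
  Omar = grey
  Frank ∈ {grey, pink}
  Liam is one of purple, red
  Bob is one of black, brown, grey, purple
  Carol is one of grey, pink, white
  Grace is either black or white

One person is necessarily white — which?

Omar has just one choice, so Omar = grey. So Ivy, Frank, Bob, Carol can't be grey.
Frank must be pink (only option left). Eliminate pink elsewhere: Carol.
So white goes to Carol.

Carol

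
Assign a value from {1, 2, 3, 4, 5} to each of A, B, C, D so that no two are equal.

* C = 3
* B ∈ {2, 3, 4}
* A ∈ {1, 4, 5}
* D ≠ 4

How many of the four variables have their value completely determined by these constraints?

C's domain is down to {3}, so C = 3. So B, D can't be 3.
Determined: C=3. The other variables each still have more than one consistent value. That makes 1.

1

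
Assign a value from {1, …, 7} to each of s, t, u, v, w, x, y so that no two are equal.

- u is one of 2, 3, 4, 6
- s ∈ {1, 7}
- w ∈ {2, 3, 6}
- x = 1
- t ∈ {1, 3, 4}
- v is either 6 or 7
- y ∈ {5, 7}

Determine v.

x's domain is down to {1}, so x = 1. Strike 1 from s, t.
s has just one choice, so s = 7. Remove 7 from v, y.
So v = 6.

6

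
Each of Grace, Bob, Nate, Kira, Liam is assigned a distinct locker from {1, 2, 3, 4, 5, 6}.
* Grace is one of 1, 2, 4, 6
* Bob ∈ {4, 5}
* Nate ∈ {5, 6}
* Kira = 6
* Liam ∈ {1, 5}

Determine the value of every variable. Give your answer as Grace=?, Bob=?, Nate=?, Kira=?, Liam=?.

Grace=2, Bob=4, Nate=5, Kira=6, Liam=1

Kira's domain is down to {6}, so Kira = 6. Eliminate 6 elsewhere: Grace, Nate.
Nate must be 5 (only option left). Eliminate 5 elsewhere: Bob, Liam.
Liam must be 1 (only option left). So Grace can't be 1.
That leaves Bob = 4. Remove 4 from Grace.
Grace must be 2 (only option left).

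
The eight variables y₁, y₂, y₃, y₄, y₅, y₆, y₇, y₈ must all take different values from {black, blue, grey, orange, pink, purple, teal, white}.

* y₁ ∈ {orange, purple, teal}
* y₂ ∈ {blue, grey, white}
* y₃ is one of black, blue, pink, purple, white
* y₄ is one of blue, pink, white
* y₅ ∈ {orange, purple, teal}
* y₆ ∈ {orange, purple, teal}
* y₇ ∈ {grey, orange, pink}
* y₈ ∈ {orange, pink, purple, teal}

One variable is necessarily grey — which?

y₇

The 8 variables draw from only 8 values {black, blue, grey, orange, pink, purple, teal, white}, so each is used; only y₃ can be black, hence y₃ = black.
y₁, y₅, y₆ between them cover only {orange, purple, teal} — a naked triple. Remove those values from y₇, y₈.
That leaves y₈ = pink. Eliminate pink elsewhere: y₄, y₇.
So grey goes to y₇.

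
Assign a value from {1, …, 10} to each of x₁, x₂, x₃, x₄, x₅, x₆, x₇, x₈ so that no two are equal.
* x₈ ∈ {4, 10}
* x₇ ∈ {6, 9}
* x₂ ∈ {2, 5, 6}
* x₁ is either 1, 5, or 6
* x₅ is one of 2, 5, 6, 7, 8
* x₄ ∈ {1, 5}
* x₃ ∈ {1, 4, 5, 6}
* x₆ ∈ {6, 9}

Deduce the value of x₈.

10

The 2 variables x₆ and x₇ are confined to {6, 9}, which locks those values in; drop them from x₁, x₂, x₃, x₅.
x₁ and x₄ between them cover only {1, 5} — a naked pair. Remove those values from x₂, x₃, x₅.
x₂ must be 2 (only option left). Eliminate 2 elsewhere: x₅.
x₃ must be 4 (only option left). Strike 4 from x₈.
So x₈ = 10.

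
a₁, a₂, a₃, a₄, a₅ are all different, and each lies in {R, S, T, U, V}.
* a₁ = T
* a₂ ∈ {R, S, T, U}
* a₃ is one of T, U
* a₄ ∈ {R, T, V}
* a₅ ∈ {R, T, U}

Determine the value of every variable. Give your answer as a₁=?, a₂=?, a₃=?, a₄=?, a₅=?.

a₁=T, a₂=S, a₃=U, a₄=V, a₅=R

a₁'s domain is down to {T}, so a₁ = T. Remove T from a₂, a₃, a₄, a₅.
a₃ has just one choice, so a₃ = U. So a₂, a₅ can't be U.
a₅'s domain is down to {R}, so a₅ = R. Eliminate R elsewhere: a₂, a₄.
a₂'s domain is down to {S}, so a₂ = S.
That leaves a₄ = V.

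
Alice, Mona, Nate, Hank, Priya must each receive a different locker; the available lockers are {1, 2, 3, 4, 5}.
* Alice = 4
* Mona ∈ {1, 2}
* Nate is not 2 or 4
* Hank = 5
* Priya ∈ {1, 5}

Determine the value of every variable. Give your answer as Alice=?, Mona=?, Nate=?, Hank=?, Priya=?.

Alice must be 4 (only option left).
Hank must be 5 (only option left). So Nate, Priya can't be 5.
Priya has just one choice, so Priya = 1. Eliminate 1 elsewhere: Mona, Nate.
Mona must be 2 (only option left).
That leaves Nate = 3.

Alice=4, Mona=2, Nate=3, Hank=5, Priya=1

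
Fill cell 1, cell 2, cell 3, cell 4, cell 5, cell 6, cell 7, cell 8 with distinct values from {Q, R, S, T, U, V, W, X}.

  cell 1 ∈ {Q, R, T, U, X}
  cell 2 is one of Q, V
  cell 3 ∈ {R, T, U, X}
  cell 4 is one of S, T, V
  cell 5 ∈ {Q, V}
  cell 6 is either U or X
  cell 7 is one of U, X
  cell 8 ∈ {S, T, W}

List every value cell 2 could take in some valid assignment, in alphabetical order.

Among the 8 variables, W fits only cell 8 (and all 8 values in {Q, R, S, T, U, V, W, X} must be used), so cell 8 = W.
The 7 still-open variables together cover exactly {Q, R, S, T, U, V, X} — 7 values for 7 variables — and S appears only in cell 4's list, so cell 4 = S.
The 2 variables cell 2 and cell 5 are confined to {Q, V}, which locks those values in; drop them from cell 1.
The 2 variables cell 6 and cell 7 are confined to {U, X}, which locks those values in; drop them from cell 1, cell 3.
No further eliminations apply; cell 2 can still be any of Q, V.

Q, V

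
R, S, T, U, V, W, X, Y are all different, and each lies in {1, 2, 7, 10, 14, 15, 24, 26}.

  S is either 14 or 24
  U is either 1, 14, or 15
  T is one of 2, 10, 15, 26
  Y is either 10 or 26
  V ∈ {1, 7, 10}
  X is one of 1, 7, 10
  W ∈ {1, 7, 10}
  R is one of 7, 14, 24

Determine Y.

26

The 8 variables together cover exactly {1, 2, 7, 10, 14, 15, 24, 26} — 8 values for 8 variables — and 2 appears only in T's list, so T = 2.
Among the 7 still-open variables, 15 fits only U (and all 7 values in {1, 7, 10, 14, 15, 24, 26} must be used), so U = 15.
The 6 still-open variables draw from only 6 values {1, 7, 10, 14, 24, 26}, so each is used; only Y can be 26, hence Y = 26.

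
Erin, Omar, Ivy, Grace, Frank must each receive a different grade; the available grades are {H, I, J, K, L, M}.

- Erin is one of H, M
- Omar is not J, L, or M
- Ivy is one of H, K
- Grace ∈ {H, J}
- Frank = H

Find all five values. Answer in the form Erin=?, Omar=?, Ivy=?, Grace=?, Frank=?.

Frank must be H (only option left). So Erin, Omar, Ivy, Grace can't be H.
Erin has just one choice, so Erin = M.
Ivy's domain is down to {K}, so Ivy = K. Remove K from Omar.
Grace has just one choice, so Grace = J.
That leaves Omar = I.

Erin=M, Omar=I, Ivy=K, Grace=J, Frank=H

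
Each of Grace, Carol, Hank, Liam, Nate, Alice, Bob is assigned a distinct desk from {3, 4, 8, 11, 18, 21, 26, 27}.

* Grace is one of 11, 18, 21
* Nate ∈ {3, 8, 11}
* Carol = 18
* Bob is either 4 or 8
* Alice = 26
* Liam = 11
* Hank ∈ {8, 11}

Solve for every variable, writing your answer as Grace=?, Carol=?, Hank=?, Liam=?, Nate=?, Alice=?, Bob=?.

Grace=21, Carol=18, Hank=8, Liam=11, Nate=3, Alice=26, Bob=4

Carol must be 18 (only option left). Remove 18 from Grace.
Liam must be 11 (only option left). Eliminate 11 elsewhere: Grace, Hank, Nate.
Alice must be 26 (only option left).
Grace must be 21 (only option left).
Hank's domain is down to {8}, so Hank = 8. So Nate, Bob can't be 8.
Nate's domain is down to {3}, so Nate = 3.
Bob's domain is down to {4}, so Bob = 4.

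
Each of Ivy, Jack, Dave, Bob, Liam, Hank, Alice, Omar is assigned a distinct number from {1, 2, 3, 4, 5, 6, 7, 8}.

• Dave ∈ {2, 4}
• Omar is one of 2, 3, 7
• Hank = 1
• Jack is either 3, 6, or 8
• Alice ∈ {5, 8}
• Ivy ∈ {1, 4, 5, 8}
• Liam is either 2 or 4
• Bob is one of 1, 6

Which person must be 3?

Jack

Hank must be 1 (only option left). Remove 1 from Ivy, Bob.
Bob must be 6 (only option left). Strike 6 from Jack.
The 6 still-open variables together cover exactly {2, 3, 4, 5, 7, 8} — 6 values for 6 variables — and 7 appears only in Omar's list, so Omar = 7.
Among the 5 still-open variables, 3 fits only Jack (and all 5 values in {2, 3, 4, 5, 8} must be used), so Jack = 3.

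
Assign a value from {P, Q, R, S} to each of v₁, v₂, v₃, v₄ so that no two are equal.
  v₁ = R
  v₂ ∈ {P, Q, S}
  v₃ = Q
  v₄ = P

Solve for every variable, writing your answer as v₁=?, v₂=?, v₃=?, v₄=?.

v₁ must be R (only option left).
v₃'s domain is down to {Q}, so v₃ = Q. So v₂ can't be Q.
v₄ must be P (only option left). Remove P from v₂.
v₂ has just one choice, so v₂ = S.

v₁=R, v₂=S, v₃=Q, v₄=P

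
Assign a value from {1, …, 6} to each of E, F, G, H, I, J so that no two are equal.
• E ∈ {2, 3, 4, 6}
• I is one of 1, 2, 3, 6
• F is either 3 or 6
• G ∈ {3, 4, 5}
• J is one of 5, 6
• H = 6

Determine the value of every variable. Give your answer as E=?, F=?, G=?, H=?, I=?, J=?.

E=2, F=3, G=4, H=6, I=1, J=5

H has just one choice, so H = 6. Remove 6 from E, F, I, J.
J must be 5 (only option left). Eliminate 5 elsewhere: G.
F must be 3 (only option left). Remove 3 from E, G, I.
G's domain is down to {4}, so G = 4. Remove 4 from E.
E has just one choice, so E = 2. Eliminate 2 elsewhere: I.
I must be 1 (only option left).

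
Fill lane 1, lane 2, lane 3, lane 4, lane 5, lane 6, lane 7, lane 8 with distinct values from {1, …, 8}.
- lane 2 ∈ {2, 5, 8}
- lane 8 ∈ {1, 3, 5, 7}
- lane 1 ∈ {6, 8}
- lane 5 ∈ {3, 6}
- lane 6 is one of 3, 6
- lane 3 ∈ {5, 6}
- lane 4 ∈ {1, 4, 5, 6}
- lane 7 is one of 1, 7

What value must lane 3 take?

Among the 8 variables, 2 fits only lane 2 (and all 8 values in {1, 2, 3, 4, 5, 6, 7, 8} must be used), so lane 2 = 2.
Among the 7 still-open variables, 4 fits only lane 4 (and all 7 values in {1, 3, 4, 5, 6, 7, 8} must be used), so lane 4 = 4.
Among the 6 still-open variables, 8 fits only lane 1 (and all 6 values in {1, 3, 5, 6, 7, 8} must be used), so lane 1 = 8.
The 2 variables lane 5 and lane 6 are confined to {3, 6}, which locks those values in; drop them from lane 3, lane 8.
So lane 3 = 5.

5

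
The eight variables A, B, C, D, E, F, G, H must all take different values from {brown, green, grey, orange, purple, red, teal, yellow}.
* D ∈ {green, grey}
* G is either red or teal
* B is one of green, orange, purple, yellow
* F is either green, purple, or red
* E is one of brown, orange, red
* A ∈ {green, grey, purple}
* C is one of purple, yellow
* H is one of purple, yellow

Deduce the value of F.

red

The 8 variables draw from only 8 values {brown, green, grey, orange, purple, red, teal, yellow}, so each is used; only E can be brown, hence E = brown.
The 7 still-open variables draw from only 7 values {green, grey, orange, purple, red, teal, yellow}, so each is used; only B can be orange, hence B = orange.
The 6 still-open variables draw from only 6 values {green, grey, purple, red, teal, yellow}, so each is used; only G can be teal, hence G = teal.
The 5 still-open variables draw from only 5 values {green, grey, purple, red, yellow}, so each is used; only F can be red, hence F = red.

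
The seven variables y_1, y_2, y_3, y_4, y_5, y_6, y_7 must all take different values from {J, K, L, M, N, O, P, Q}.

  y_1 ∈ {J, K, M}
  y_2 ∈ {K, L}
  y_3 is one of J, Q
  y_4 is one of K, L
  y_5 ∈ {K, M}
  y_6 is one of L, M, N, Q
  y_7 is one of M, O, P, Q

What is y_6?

The 2 variables y_2 and y_4 are confined to {K, L}, which locks those values in; drop them from y_1, y_5, y_6.
That leaves y_5 = M. Remove M from y_1, y_6, y_7.
y_1's domain is down to {J}, so y_1 = J. Remove J from y_3.
y_3 has just one choice, so y_3 = Q. So y_6, y_7 can't be Q.
So y_6 = N.

N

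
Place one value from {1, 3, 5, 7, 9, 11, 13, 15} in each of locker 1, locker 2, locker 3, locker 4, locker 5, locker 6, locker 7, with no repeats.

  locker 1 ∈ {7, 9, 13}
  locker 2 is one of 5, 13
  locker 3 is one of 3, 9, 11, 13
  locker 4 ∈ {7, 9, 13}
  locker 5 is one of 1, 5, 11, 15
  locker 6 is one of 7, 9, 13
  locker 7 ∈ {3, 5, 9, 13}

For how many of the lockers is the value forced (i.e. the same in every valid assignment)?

3

locker 1, locker 4, locker 6 share exactly the 3 values {7, 9, 13}; by pigeonhole those values go to them, so strike 7, 9, 13 from locker 2, locker 3, locker 7.
locker 2 must be 5 (only option left). Remove 5 from locker 5, locker 7.
That leaves locker 7 = 3. So locker 3 can't be 3.
locker 3 must be 11 (only option left). Strike 11 from locker 5.
Determined: locker 2=5, locker 3=11, locker 7=3. The other lockers each still have more than one consistent value. That makes 3.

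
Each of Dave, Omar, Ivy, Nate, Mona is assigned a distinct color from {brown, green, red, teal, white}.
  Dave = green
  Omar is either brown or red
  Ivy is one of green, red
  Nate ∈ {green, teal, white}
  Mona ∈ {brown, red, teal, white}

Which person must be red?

Ivy

Dave must be green (only option left). So Ivy, Nate can't be green.
So red goes to Ivy.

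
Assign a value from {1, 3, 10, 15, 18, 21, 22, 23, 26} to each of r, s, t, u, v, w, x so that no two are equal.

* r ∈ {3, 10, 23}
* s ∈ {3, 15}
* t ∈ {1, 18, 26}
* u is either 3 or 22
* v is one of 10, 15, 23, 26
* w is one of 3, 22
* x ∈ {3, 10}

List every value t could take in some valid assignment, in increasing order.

The 2 variables u and w are confined to {3, 22}, which locks those values in; drop them from r, s, x.
s has just one choice, so s = 15. Strike 15 from v.
That leaves x = 10. Strike 10 from r, v.
r's domain is down to {23}, so r = 23. Eliminate 23 elsewhere: v.
v must be 26 (only option left). Strike 26 from t.
No further eliminations apply; t can still be any of 1, 18.

1, 18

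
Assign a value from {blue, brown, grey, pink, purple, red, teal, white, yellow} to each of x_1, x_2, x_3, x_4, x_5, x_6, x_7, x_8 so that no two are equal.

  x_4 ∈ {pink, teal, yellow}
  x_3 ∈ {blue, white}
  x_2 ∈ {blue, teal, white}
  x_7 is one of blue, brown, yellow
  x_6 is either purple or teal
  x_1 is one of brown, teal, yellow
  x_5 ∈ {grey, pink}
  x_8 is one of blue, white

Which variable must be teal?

The 8 variables draw from only 8 values {blue, brown, grey, pink, purple, teal, white, yellow}, so each is used; only x_5 can be grey, hence x_5 = grey.
The 7 still-open variables draw from only 7 values {blue, brown, pink, purple, teal, white, yellow}, so each is used; only x_4 can be pink, hence x_4 = pink.
The 6 still-open variables together cover exactly {blue, brown, purple, teal, white, yellow} — 6 values for 6 variables — and purple appears only in x_6's list, so x_6 = purple.
x_3 and x_8 share exactly the 2 values {blue, white}; by pigeonhole those values go to them, so strike blue, white from x_2, x_7.
So teal goes to x_2.

x_2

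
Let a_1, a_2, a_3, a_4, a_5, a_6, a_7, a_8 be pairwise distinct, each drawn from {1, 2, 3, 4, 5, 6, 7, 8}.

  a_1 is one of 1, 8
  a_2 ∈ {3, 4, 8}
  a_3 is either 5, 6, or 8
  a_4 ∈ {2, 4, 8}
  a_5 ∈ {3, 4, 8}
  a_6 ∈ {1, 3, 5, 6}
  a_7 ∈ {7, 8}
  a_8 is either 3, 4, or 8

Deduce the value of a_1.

1

Among the 8 variables, 2 fits only a_4 (and all 8 values in {1, 2, 3, 4, 5, 6, 7, 8} must be used), so a_4 = 2.
Among the 7 still-open variables, 7 fits only a_7 (and all 7 values in {1, 3, 4, 5, 6, 7, 8} must be used), so a_7 = 7.
a_2, a_5, a_8 between them cover only {3, 4, 8} — a naked triple. Remove those values from a_1, a_3, a_6.
So a_1 = 1.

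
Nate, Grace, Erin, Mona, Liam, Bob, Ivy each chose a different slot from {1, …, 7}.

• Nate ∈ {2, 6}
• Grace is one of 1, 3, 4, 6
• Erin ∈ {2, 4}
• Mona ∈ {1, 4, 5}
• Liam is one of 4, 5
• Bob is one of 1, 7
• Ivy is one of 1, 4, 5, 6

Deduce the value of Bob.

7

Among the 7 variables, 3 fits only Grace (and all 7 values in {1, 2, 3, 4, 5, 6, 7} must be used), so Grace = 3.
Among the 6 still-open variables, 7 fits only Bob (and all 6 values in {1, 2, 4, 5, 6, 7} must be used), so Bob = 7.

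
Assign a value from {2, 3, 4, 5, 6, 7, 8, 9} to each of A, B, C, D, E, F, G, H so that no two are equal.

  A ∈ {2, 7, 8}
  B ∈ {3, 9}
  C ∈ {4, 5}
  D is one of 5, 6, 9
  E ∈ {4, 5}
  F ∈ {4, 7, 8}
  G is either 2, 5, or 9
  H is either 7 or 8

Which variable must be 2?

A

The 8 variables draw from only 8 values {2, 3, 4, 5, 6, 7, 8, 9}, so each is used; only B can be 3, hence B = 3.
The 7 still-open variables draw from only 7 values {2, 4, 5, 6, 7, 8, 9}, so each is used; only D can be 6, hence D = 6.
Among the 6 still-open variables, 9 fits only G (and all 6 values in {2, 4, 5, 7, 8, 9} must be used), so G = 9.
Among the 5 still-open variables, 2 fits only A (and all 5 values in {2, 4, 5, 7, 8} must be used), so A = 2.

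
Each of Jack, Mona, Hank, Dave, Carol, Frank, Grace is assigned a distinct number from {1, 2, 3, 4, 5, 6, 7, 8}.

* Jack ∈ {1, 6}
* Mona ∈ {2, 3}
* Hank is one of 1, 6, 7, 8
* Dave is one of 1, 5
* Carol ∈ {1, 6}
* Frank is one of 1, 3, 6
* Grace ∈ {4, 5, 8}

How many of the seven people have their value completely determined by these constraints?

3

Jack and Carol share exactly the 2 values {1, 6}; by pigeonhole those values go to them, so strike 1, 6 from Hank, Dave, Frank.
Dave must be 5 (only option left). Remove 5 from Grace.
Frank must be 3 (only option left). Strike 3 from Mona.
That leaves Mona = 2.
Determined: Mona=2, Dave=5, Frank=3. The other people each still have more than one consistent value. That makes 3.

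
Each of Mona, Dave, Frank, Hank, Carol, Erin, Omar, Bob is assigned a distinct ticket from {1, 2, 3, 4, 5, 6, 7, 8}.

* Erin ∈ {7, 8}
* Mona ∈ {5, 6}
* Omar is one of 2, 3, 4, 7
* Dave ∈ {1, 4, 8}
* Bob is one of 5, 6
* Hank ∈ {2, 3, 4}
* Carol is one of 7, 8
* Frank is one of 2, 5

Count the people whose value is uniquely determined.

Among the 8 variables, 1 fits only Dave (and all 8 values in {1, 2, 3, 4, 5, 6, 7, 8} must be used), so Dave = 1.
Mona and Bob between them cover only {5, 6} — a naked pair. Remove those values from Frank.
That leaves Frank = 2. Eliminate 2 elsewhere: Hank, Omar.
Carol and Erin between them cover only {7, 8} — a naked pair. Remove those values from Omar.
Determined: Dave=1, Frank=2. The other people each still have more than one consistent value. That makes 2.

2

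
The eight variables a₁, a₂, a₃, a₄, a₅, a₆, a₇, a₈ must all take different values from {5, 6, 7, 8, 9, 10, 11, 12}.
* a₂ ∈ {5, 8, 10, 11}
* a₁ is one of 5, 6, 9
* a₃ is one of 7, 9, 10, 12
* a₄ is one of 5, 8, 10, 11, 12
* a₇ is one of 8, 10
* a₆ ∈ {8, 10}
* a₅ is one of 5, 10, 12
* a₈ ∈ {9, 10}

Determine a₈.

The 8 variables draw from only 8 values {5, 6, 7, 8, 9, 10, 11, 12}, so each is used; only a₁ can be 6, hence a₁ = 6.
Among the 7 still-open variables, 7 fits only a₃ (and all 7 values in {5, 7, 8, 9, 10, 11, 12} must be used), so a₃ = 7.
The 6 still-open variables draw from only 6 values {5, 8, 9, 10, 11, 12}, so each is used; only a₈ can be 9, hence a₈ = 9.

9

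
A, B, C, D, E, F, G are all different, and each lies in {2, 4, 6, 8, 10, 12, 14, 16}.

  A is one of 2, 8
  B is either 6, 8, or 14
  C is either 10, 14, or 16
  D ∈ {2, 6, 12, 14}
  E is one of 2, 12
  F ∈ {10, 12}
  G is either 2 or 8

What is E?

Among the 7 variables, 16 fits only C (and all 7 values in {2, 6, 8, 10, 12, 14, 16} must be used), so C = 16.
The 6 still-open variables draw from only 6 values {2, 6, 8, 10, 12, 14}, so each is used; only F can be 10, hence F = 10.
A and G between them cover only {2, 8} — a naked pair. Remove those values from B, D, E.
So E = 12.

12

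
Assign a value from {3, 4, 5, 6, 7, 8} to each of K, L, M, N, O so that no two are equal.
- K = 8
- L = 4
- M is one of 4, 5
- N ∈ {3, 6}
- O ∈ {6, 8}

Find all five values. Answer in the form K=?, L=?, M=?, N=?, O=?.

K has just one choice, so K = 8. Eliminate 8 elsewhere: O.
That leaves L = 4. Strike 4 from M.
That leaves M = 5.
O's domain is down to {6}, so O = 6. Eliminate 6 elsewhere: N.
That leaves N = 3.

K=8, L=4, M=5, N=3, O=6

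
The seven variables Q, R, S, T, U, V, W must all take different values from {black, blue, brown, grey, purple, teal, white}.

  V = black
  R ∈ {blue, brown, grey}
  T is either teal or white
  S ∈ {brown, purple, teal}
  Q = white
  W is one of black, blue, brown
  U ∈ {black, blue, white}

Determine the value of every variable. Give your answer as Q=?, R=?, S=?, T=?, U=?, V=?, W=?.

Q has just one choice, so Q = white. Strike white from T, U.
T has just one choice, so T = teal. So S can't be teal.
V has just one choice, so V = black. Remove black from U, W.
U's domain is down to {blue}, so U = blue. So R, W can't be blue.
W's domain is down to {brown}, so W = brown. Eliminate brown elsewhere: R, S.
R has just one choice, so R = grey.
S has just one choice, so S = purple.

Q=white, R=grey, S=purple, T=teal, U=blue, V=black, W=brown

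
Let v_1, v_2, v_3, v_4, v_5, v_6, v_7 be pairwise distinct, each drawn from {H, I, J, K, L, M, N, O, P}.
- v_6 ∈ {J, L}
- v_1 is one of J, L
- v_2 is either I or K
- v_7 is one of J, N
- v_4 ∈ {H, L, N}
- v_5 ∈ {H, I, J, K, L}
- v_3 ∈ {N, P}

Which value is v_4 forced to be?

The 7 variables together cover exactly {H, I, J, K, L, N, P} — 7 values for 7 variables — and P appears only in v_3's list, so v_3 = P.
v_1 and v_6 between them cover only {J, L} — a naked pair. Remove those values from v_4, v_5, v_7.
v_7 has just one choice, so v_7 = N. So v_4 can't be N.
So v_4 = H.

H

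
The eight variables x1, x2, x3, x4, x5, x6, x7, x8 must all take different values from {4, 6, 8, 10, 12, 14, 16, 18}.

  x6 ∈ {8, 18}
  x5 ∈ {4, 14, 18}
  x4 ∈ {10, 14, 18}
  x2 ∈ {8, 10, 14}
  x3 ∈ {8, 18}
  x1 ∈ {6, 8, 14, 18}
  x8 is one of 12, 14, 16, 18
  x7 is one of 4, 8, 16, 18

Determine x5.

The 8 variables draw from only 8 values {4, 6, 8, 10, 12, 14, 16, 18}, so each is used; only x1 can be 6, hence x1 = 6.
The 7 still-open variables draw from only 7 values {4, 8, 10, 12, 14, 16, 18}, so each is used; only x8 can be 12, hence x8 = 12.
Among the 6 still-open variables, 16 fits only x7 (and all 6 values in {4, 8, 10, 14, 16, 18} must be used), so x7 = 16.
The 5 still-open variables together cover exactly {4, 8, 10, 14, 18} — 5 values for 5 variables — and 4 appears only in x5's list, so x5 = 4.

4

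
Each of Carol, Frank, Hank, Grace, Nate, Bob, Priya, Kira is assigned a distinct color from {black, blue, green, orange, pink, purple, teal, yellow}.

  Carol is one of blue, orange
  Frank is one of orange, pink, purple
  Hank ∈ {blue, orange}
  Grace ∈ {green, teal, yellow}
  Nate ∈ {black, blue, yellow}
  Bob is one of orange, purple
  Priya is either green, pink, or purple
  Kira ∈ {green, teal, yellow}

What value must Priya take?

green

Among the 8 variables, black fits only Nate (and all 8 values in {black, blue, green, orange, pink, purple, teal, yellow} must be used), so Nate = black.
Carol and Hank share exactly the 2 values {blue, orange}; by pigeonhole those values go to them, so strike blue, orange from Frank, Bob.
Bob's domain is down to {purple}, so Bob = purple. Remove purple from Frank, Priya.
Frank's domain is down to {pink}, so Frank = pink. Remove pink from Priya.
So Priya = green.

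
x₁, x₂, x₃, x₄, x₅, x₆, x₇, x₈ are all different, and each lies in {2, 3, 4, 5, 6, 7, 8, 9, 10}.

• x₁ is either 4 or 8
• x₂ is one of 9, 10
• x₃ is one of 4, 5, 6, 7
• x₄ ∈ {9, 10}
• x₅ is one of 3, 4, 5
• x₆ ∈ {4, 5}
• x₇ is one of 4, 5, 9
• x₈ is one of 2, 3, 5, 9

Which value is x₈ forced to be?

The 2 variables x₂ and x₄ are confined to {9, 10}, which locks those values in; drop them from x₇, x₈.
The 2 variables x₆ and x₇ are confined to {4, 5}, which locks those values in; drop them from x₁, x₃, x₅, x₈.
x₁'s domain is down to {8}, so x₁ = 8.
x₅ must be 3 (only option left). So x₈ can't be 3.
So x₈ = 2.

2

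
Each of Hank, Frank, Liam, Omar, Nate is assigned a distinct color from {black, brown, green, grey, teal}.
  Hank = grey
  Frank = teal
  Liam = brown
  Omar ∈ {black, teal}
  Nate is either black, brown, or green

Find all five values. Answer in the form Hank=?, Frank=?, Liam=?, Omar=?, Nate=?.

Hank=grey, Frank=teal, Liam=brown, Omar=black, Nate=green

Hank's domain is down to {grey}, so Hank = grey.
Frank must be teal (only option left). Strike teal from Omar.
That leaves Liam = brown. Remove brown from Nate.
That leaves Omar = black. So Nate can't be black.
That leaves Nate = green.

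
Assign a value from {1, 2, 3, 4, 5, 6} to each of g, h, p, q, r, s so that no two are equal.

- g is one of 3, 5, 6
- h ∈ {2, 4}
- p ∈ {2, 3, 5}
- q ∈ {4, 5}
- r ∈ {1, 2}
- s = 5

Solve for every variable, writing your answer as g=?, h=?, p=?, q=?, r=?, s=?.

g=6, h=2, p=3, q=4, r=1, s=5

s's domain is down to {5}, so s = 5. Strike 5 from g, p, q.
That leaves q = 4. Remove 4 from h.
That leaves h = 2. So p, r can't be 2.
p has just one choice, so p = 3. Eliminate 3 elsewhere: g.
r must be 1 (only option left).
g has just one choice, so g = 6.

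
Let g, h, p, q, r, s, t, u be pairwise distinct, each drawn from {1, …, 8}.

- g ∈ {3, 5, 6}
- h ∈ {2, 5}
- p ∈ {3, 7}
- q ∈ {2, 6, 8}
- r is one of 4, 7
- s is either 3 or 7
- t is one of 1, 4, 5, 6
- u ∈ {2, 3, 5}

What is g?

The 8 variables together cover exactly {1, 2, 3, 4, 5, 6, 7, 8} — 8 values for 8 variables — and 1 appears only in t's list, so t = 1.
The 7 still-open variables draw from only 7 values {2, 3, 4, 5, 6, 7, 8}, so each is used; only r can be 4, hence r = 4.
Among the 6 still-open variables, 8 fits only q (and all 6 values in {2, 3, 5, 6, 7, 8} must be used), so q = 8.
The 5 still-open variables draw from only 5 values {2, 3, 5, 6, 7}, so each is used; only g can be 6, hence g = 6.

6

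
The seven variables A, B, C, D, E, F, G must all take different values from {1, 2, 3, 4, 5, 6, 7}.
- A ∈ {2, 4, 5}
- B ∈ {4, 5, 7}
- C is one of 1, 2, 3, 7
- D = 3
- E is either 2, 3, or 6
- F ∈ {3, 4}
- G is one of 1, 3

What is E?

D must be 3 (only option left). So C, E, F, G can't be 3.
F must be 4 (only option left). Eliminate 4 elsewhere: A, B.
G has just one choice, so G = 1. So C can't be 1.
The 4 still-open variables draw from only 4 values {2, 5, 6, 7}, so each is used; only E can be 6, hence E = 6.

6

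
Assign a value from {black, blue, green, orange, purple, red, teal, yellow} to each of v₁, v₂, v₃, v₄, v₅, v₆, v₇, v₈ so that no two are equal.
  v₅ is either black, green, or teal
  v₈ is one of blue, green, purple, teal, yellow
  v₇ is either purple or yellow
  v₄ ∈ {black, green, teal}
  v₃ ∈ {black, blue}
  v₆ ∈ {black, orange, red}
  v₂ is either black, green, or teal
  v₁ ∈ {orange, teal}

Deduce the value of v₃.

Among the 8 variables, red fits only v₆ (and all 8 values in {black, blue, green, orange, purple, red, teal, yellow} must be used), so v₆ = red.
Among the 7 still-open variables, orange fits only v₁ (and all 7 values in {black, blue, green, orange, purple, teal, yellow} must be used), so v₁ = orange.
v₂, v₄, v₅ share exactly the 3 values {black, green, teal}; by pigeonhole those values go to them, so strike black, green, teal from v₃, v₈.
So v₃ = blue.

blue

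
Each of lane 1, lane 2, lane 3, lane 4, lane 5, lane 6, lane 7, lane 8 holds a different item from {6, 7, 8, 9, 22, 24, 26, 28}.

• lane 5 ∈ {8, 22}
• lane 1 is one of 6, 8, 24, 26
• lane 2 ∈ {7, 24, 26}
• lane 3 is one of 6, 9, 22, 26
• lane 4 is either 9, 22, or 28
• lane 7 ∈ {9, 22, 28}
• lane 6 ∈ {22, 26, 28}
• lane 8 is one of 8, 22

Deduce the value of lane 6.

26

The 8 variables together cover exactly {6, 7, 8, 9, 22, 24, 26, 28} — 8 values for 8 variables — and 7 appears only in lane 2's list, so lane 2 = 7.
The 7 still-open variables together cover exactly {6, 8, 9, 22, 24, 26, 28} — 7 values for 7 variables — and 24 appears only in lane 1's list, so lane 1 = 24.
The 6 still-open variables draw from only 6 values {6, 8, 9, 22, 26, 28}, so each is used; only lane 3 can be 6, hence lane 3 = 6.
Among the 5 still-open variables, 26 fits only lane 6 (and all 5 values in {8, 9, 22, 26, 28} must be used), so lane 6 = 26.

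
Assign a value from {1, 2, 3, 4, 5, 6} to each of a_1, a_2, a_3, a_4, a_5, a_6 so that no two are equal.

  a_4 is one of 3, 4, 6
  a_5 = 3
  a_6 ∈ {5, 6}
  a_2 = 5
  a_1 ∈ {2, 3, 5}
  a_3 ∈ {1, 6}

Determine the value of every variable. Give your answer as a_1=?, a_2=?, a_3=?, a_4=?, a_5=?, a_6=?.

a_1=2, a_2=5, a_3=1, a_4=4, a_5=3, a_6=6

a_2's domain is down to {5}, so a_2 = 5. Eliminate 5 elsewhere: a_1, a_6.
That leaves a_5 = 3. So a_1, a_4 can't be 3.
That leaves a_6 = 6. So a_3, a_4 can't be 6.
That leaves a_1 = 2.
That leaves a_3 = 1.
a_4's domain is down to {4}, so a_4 = 4.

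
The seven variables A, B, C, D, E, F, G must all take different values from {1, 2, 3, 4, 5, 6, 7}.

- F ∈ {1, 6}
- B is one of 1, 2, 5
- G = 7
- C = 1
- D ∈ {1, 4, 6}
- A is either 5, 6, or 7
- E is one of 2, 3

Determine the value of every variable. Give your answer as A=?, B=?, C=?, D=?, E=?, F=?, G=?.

C must be 1 (only option left). Remove 1 from B, D, F.
F must be 6 (only option left). So A, D can't be 6.
G has just one choice, so G = 7. So A can't be 7.
A's domain is down to {5}, so A = 5. Strike 5 from B.
B must be 2 (only option left). Remove 2 from E.
D has just one choice, so D = 4.
E's domain is down to {3}, so E = 3.

A=5, B=2, C=1, D=4, E=3, F=6, G=7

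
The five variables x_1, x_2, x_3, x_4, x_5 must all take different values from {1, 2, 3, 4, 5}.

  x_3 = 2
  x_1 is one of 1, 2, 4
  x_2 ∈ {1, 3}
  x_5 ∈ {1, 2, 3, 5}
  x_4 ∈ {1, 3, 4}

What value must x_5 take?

5

x_3 has just one choice, so x_3 = 2. Strike 2 from x_1, x_5.
The 4 still-open variables draw from only 4 values {1, 3, 4, 5}, so each is used; only x_5 can be 5, hence x_5 = 5.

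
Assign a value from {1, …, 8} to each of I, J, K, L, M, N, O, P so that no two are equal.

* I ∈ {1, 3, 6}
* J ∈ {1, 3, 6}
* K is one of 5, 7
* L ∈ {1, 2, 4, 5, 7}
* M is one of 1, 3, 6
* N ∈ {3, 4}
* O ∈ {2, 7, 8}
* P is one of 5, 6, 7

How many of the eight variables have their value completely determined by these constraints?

The 8 variables together cover exactly {1, 2, 3, 4, 5, 6, 7, 8} — 8 values for 8 variables — and 8 appears only in O's list, so O = 8.
The 7 still-open variables draw from only 7 values {1, 2, 3, 4, 5, 6, 7}, so each is used; only L can be 2, hence L = 2.
The 6 still-open variables draw from only 6 values {1, 3, 4, 5, 6, 7}, so each is used; only N can be 4, hence N = 4.
I, J, M share exactly the 3 values {1, 3, 6}; by pigeonhole those values go to them, so strike 1, 3, 6 from P.
Determined: L=2, N=4, O=8. The other variables each still have more than one consistent value. That makes 3.

3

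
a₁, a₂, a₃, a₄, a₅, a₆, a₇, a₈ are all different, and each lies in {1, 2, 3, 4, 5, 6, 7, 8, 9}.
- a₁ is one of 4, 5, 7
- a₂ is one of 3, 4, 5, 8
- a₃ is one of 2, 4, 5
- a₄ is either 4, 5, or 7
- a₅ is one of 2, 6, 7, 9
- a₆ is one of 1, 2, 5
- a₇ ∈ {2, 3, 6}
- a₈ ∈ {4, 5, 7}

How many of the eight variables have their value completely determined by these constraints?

a₁, a₄, a₈ between them cover only {4, 5, 7} — a naked triple. Remove those values from a₂, a₃, a₅, a₆.
a₃ has just one choice, so a₃ = 2. Strike 2 from a₅, a₆, a₇.
a₆ must be 1 (only option left).
Determined: a₃=2, a₆=1. The other variables each still have more than one consistent value. That makes 2.

2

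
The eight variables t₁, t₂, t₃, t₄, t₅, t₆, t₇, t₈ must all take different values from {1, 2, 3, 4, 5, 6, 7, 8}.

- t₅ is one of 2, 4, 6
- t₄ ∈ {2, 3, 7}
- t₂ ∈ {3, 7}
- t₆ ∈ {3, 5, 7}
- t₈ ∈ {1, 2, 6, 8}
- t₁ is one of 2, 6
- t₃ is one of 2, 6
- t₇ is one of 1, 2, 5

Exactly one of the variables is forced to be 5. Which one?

t₆

Among the 8 variables, 4 fits only t₅ (and all 8 values in {1, 2, 3, 4, 5, 6, 7, 8} must be used), so t₅ = 4.
The 7 still-open variables draw from only 7 values {1, 2, 3, 5, 6, 7, 8}, so each is used; only t₈ can be 8, hence t₈ = 8.
The 6 still-open variables draw from only 6 values {1, 2, 3, 5, 6, 7}, so each is used; only t₇ can be 1, hence t₇ = 1.
Among the 5 still-open variables, 5 fits only t₆ (and all 5 values in {2, 3, 5, 6, 7} must be used), so t₆ = 5.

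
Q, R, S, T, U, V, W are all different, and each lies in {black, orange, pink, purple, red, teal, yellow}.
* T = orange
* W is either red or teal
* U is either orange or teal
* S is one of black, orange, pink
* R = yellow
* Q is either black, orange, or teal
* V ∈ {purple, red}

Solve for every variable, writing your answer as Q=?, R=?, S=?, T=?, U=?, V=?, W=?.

R's domain is down to {yellow}, so R = yellow.
That leaves T = orange. So Q, S, U can't be orange.
U has just one choice, so U = teal. Remove teal from Q, W.
W's domain is down to {red}, so W = red. Eliminate red elsewhere: V.
Q's domain is down to {black}, so Q = black. So S can't be black.
That leaves S = pink.
V has just one choice, so V = purple.

Q=black, R=yellow, S=pink, T=orange, U=teal, V=purple, W=red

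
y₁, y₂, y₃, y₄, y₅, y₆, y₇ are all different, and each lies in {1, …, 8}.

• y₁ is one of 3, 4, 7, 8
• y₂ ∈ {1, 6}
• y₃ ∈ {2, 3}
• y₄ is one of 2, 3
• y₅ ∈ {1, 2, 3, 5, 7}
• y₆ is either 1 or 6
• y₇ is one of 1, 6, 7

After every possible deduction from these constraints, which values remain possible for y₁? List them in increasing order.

The 2 variables y₂ and y₆ are confined to {1, 6}, which locks those values in; drop them from y₅, y₇.
y₇'s domain is down to {7}, so y₇ = 7. Strike 7 from y₁, y₅.
The 2 variables y₃ and y₄ are confined to {2, 3}, which locks those values in; drop them from y₁, y₅.
y₅ must be 5 (only option left).
No further eliminations apply; y₁ can still be any of 4, 8.

4, 8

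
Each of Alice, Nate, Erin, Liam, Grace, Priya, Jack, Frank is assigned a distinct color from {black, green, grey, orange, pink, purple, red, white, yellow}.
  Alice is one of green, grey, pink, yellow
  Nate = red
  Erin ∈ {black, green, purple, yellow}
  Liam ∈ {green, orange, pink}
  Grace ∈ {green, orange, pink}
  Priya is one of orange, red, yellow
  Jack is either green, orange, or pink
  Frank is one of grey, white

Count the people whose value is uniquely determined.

4

Nate has just one choice, so Nate = red. Strike red from Priya.
The 3 variables Liam, Grace, Jack are confined to {green, orange, pink}, which locks those values in; drop them from Alice, Erin, Priya.
Priya's domain is down to {yellow}, so Priya = yellow. Eliminate yellow elsewhere: Alice, Erin.
That leaves Alice = grey. Eliminate grey elsewhere: Frank.
Frank has just one choice, so Frank = white.
Determined: Alice=grey, Nate=red, Priya=yellow, Frank=white. The other people each still have more than one consistent value. That makes 4.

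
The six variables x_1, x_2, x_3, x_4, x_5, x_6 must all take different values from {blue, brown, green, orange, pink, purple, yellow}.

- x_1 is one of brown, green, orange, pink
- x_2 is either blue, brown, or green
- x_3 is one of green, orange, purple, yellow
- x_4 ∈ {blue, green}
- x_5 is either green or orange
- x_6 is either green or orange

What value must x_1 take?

pink

x_5 and x_6 between them cover only {green, orange} — a naked pair. Remove those values from x_1, x_2, x_3, x_4.
x_4 must be blue (only option left). Eliminate blue elsewhere: x_2.
That leaves x_2 = brown. So x_1 can't be brown.
So x_1 = pink.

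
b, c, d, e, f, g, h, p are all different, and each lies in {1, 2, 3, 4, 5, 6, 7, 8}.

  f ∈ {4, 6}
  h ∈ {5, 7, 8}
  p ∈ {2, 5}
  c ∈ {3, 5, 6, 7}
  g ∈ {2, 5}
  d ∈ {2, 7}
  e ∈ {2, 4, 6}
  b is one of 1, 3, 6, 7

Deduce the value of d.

7

Among the 8 variables, 1 fits only b (and all 8 values in {1, 2, 3, 4, 5, 6, 7, 8} must be used), so b = 1.
The 7 still-open variables draw from only 7 values {2, 3, 4, 5, 6, 7, 8}, so each is used; only c can be 3, hence c = 3.
Among the 6 still-open variables, 8 fits only h (and all 6 values in {2, 4, 5, 6, 7, 8} must be used), so h = 8.
The 5 still-open variables together cover exactly {2, 4, 5, 6, 7} — 5 values for 5 variables — and 7 appears only in d's list, so d = 7.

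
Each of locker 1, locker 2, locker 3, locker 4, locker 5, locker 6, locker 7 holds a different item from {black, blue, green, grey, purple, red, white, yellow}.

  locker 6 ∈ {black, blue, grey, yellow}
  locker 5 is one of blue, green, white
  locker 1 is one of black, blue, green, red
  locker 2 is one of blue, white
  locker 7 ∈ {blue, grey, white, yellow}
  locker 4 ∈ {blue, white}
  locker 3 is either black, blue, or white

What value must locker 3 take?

The 7 variables together cover exactly {black, blue, green, grey, red, white, yellow} — 7 values for 7 variables — and red appears only in locker 1's list, so locker 1 = red.
The 6 still-open variables draw from only 6 values {black, blue, green, grey, white, yellow}, so each is used; only locker 5 can be green, hence locker 5 = green.
locker 2 and locker 4 between them cover only {blue, white} — a naked pair. Remove those values from locker 3, locker 6, locker 7.
So locker 3 = black.

black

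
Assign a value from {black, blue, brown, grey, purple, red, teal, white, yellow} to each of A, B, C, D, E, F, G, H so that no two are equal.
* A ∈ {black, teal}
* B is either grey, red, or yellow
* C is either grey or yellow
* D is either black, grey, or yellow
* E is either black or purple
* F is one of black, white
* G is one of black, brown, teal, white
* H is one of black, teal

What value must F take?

white

The 8 variables draw from only 8 values {black, brown, grey, purple, red, teal, white, yellow}, so each is used; only G can be brown, hence G = brown.
Among the 7 still-open variables, purple fits only E (and all 7 values in {black, grey, purple, red, teal, white, yellow} must be used), so E = purple.
Among the 6 still-open variables, red fits only B (and all 6 values in {black, grey, red, teal, white, yellow} must be used), so B = red.
Among the 5 still-open variables, white fits only F (and all 5 values in {black, grey, teal, white, yellow} must be used), so F = white.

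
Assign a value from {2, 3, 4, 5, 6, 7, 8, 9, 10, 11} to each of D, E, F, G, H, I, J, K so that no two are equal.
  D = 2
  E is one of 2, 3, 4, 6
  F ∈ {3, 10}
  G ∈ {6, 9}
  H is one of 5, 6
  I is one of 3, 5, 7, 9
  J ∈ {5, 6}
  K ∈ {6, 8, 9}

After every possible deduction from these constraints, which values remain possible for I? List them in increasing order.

D's domain is down to {2}, so D = 2. Remove 2 from E.
H and J between them cover only {5, 6} — a naked pair. Remove those values from E, G, I, K.
G must be 9 (only option left). So I, K can't be 9.
K must be 8 (only option left).
No further eliminations apply; I can still be any of 3, 7.

3, 7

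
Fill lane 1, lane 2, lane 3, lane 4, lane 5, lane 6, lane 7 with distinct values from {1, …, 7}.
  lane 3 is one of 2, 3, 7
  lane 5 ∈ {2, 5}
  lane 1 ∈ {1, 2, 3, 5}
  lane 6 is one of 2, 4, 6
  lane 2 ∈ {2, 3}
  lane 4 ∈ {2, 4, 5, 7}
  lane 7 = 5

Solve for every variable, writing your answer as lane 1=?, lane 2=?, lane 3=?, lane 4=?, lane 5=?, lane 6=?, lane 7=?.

lane 7 must be 5 (only option left). Eliminate 5 elsewhere: lane 1, lane 4, lane 5.
lane 5 has just one choice, so lane 5 = 2. So lane 1, lane 2, lane 3, lane 4, lane 6 can't be 2.
lane 2's domain is down to {3}, so lane 2 = 3. Strike 3 from lane 1, lane 3.
That leaves lane 3 = 7. Remove 7 from lane 4.
lane 4 has just one choice, so lane 4 = 4. Remove 4 from lane 6.
lane 6 has just one choice, so lane 6 = 6.
lane 1's domain is down to {1}, so lane 1 = 1.

lane 1=1, lane 2=3, lane 3=7, lane 4=4, lane 5=2, lane 6=6, lane 7=5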